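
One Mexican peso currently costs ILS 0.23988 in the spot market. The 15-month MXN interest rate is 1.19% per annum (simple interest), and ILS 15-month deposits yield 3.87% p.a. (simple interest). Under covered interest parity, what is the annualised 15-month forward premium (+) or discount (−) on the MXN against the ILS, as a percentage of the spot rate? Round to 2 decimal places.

+2.64%

T = 15/12 years.
CIP forward (ILS per MXN) = 0.23988 × 1.048375/1.014875 = 0.24779820.
Annualised premium = (F − S)/S × (1/T) = (0.24779820 − 0.23988)/0.23988 ÷ (15/12) = 2.64%.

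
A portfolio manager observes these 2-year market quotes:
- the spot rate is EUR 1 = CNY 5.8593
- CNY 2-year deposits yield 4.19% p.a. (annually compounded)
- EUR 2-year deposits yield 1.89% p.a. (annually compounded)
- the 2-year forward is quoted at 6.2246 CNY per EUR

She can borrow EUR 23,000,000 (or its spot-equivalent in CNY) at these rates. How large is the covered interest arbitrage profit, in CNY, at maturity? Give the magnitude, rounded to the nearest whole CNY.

T = 2 years.
Invest the EUR and cover forward: 23,000,000 × 1.03815721 × 6.2246 = CNY 148,628,607.50.
Convert at spot and invest in CNY: 23,000,000 × 5.8593 × 1.08555561 = CNY 146,293,707.67.
The quoted forward overvalues EUR, so borrow CNY, buy EUR at spot, deposit the EUR at 1.89%, and sell the proceeds forward at 6.2246.
Profit = 148,628,607.50 − 146,293,707.67 = CNY 2,334,900.

CNY 2,334,900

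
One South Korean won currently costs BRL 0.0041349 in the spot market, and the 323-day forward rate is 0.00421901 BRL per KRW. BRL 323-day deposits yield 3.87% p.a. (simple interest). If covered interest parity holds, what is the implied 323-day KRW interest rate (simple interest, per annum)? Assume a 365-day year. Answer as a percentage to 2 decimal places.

T = 323/365 years.
CIP gives F = S · g_BRL/g_KRW, so g_BRL/g_KRW = 0.00421901/0.0041349 = 1.0203415.
The BRL side grows by 1 + 0.0387×323/365 = 1.0342468.
That pins the KRW growth at 1.0136281.
r = (1.0136281 − 1)/(323/365) = 0.015400 → 1.54%.

1.54%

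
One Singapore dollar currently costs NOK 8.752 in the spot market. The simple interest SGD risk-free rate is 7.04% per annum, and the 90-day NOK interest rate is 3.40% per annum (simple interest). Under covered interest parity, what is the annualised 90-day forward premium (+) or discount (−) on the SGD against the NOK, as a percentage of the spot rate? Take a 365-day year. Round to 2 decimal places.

T = 90/365 years.
CIP forward (NOK per SGD) = 8.752 × 1.0083836/1.0173589 = 8.674788.
(F − S)/S ÷ T = (8.674788 − 8.752)/8.752/(90/365) = -0.035779 → -3.58%.

-3.58%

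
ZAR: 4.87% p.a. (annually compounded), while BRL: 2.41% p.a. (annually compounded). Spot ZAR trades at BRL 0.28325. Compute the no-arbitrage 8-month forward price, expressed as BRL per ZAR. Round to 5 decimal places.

T = 8/12 years.
BRL growth factor: (1 + 0.0241)^(8/12) = 1.0160028.
ZAR growth factor: (1 + 0.0487)^(8/12) = 1.0322087.
Forward (BRL per ZAR) = 0.28325 × 1.0160028 / 1.0322087 = 0.2788029.

0.27880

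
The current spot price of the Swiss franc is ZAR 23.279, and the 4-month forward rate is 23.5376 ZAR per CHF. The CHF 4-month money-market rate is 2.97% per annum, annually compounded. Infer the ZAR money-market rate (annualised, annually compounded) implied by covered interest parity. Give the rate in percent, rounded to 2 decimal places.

6.44%

T = 4/12 years.
CIP gives F = S · g_ZAR/g_CHF, so g_ZAR/g_CHF = 23.5376/23.279 = 1.0111087.
The CHF side grows by (1 + 0.0297)^(4/12) = 1.0098036.
So the ZAR growth factor = 1.0210212.
r = 1.0210212^(12/4) − 1 = 0.064399 → 6.44%.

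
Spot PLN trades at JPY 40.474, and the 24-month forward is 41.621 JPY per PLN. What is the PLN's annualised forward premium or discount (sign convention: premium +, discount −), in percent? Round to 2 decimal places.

T = 2 years.
Period premium: (41.621 − 40.474)/40.474 = 0.0283392.
Per annum: 0.0283392 / 2 = 0.014170 = 1.42%.

+1.42%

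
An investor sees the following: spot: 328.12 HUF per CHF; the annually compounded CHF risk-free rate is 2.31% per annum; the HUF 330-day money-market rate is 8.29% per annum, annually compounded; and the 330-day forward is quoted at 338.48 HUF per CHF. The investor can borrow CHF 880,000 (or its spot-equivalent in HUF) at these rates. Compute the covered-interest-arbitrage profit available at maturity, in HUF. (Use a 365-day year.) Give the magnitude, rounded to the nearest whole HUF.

HUF 6,227,356

T = 330/365 years.
Keep in CHF, deliver into the forward: 880,000·1.02086199359·338.48 = HUF 304,076,403.48.
Swap to HUF now, deposit: 880,000·328.12·1.07466143024 = HUF 310,303,759.47.
The quoted forward undervalues CHF, so borrow CHF, convert to HUF at spot, deposit the HUF at 8.29%, and buy CHF forward at 338.48 to cover the loan.
Arbitrage profit = |304,076,403.48 − 310,303,759.47| = HUF 6,227,356.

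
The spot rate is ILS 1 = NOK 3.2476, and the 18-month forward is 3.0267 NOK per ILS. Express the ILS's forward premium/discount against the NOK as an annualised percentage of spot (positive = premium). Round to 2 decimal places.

T = 18/12 years.
Period premium: (3.0267 − 3.2476)/3.2476 = -0.0680195.
Per annum: -0.0680195 / (18/12) = -0.045346 = -4.53%.

-4.53%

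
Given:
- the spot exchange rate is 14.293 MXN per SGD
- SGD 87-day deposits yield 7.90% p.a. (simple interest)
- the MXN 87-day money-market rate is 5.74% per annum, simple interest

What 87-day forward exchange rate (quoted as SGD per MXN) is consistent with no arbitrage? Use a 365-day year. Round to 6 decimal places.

0.070320

T = 87/365 years.
MXN growth factor: 1 + 0.0574×87/365 = 1.0136816.
Growth of 1 SGD over T: 1 + 0.0790×87/365 = 1.0188301.
Forward (MXN per SGD) = 14.293 × 1.0136816 / 1.0188301 = 14.22077.
Invert for SGD per MXN: 1 / 14.22077 = 0.070320.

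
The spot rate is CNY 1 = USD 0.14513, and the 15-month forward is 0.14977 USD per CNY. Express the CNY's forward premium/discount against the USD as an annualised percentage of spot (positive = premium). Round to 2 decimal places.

+2.56%

T = 15/12 years.
Period premium: (0.14977 − 0.14513)/0.14513 = 0.0319713.
Per annum: 0.0319713 / (15/12) = 0.025577 = 2.56%.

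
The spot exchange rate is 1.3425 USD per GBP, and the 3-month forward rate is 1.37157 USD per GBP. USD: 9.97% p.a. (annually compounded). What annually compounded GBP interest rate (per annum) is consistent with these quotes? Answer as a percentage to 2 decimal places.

0.94%

T = 3/12 years.
CIP gives F = S · g_USD/g_GBP, so g_USD/g_GBP = 1.37157/1.3425 = 1.0216536.
USD growth factor: (1 + 0.0997)^(3/12) = 1.0240439.
That pins the GBP growth at 1.0023396.
r = 1.0023396^(12/3) − 1 = 0.009391 → 0.94%.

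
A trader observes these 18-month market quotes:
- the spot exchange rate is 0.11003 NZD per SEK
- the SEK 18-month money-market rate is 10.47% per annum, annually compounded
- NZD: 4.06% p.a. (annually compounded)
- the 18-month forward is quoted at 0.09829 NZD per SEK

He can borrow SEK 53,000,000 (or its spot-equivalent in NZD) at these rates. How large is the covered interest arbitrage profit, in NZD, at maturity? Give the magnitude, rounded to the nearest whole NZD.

T = 18/12 years.
Invest the SEK and cover forward: 53,000,000 × 1.161091728 × 0.09829 = NZD 6,048,556.42.
Convert at spot and invest in NZD: 53,000,000 × 0.11003 × 1.061514015 = NZD 6,190,314.51.
The quoted forward undervalues SEK, so borrow SEK, convert to NZD at spot, deposit the NZD at 4.06%, and buy SEK forward at 0.09829 to cover the loan.
The gap between the two covered legs is NZD 141,758.

NZD 141,758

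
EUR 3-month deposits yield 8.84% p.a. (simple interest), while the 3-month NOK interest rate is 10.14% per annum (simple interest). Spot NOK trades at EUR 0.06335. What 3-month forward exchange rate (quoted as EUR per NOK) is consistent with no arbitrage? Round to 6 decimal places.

0.063149

T = 3/12 years.
EUR growth factor: 1 + 0.0884×3/12 = 1.022100.
NOK accumulates by 1 + 0.1014×3/12 = 1.025350.
Forward (EUR per NOK) = 0.06335 × 1.022100 / 1.025350 = 0.06314920.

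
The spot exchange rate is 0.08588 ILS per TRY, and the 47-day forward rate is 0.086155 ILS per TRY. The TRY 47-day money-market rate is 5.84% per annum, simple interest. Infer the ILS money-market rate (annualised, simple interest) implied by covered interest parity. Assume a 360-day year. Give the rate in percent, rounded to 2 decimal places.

T = 47/360 years.
F/S = 0.086155/0.08588 = 1.0032021 = (growth of ILS) / (growth of TRY).
The TRY side grows by 1 + 0.0584×47/360 = 1.0076244.
So the ILS growth factor = 1.0108509.
r = (1.0108509 − 1)/(47/360) = 0.083113 → 8.31%.

8.31%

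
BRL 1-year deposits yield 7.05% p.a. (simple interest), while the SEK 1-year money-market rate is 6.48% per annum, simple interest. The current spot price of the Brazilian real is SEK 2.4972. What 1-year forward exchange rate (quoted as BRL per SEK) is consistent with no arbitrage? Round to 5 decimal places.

T = 1 year.
SEK growth factor: 1 + 0.0648×1 = 1.064800.
BRL accumulates by 1 + 0.0705×1 = 1.070500.
Forward (SEK per BRL) = 2.4972 × 1.064800 / 1.070500 = 2.483903.
Invert for BRL per SEK: 1 / 2.483903 = 0.40259.

0.40259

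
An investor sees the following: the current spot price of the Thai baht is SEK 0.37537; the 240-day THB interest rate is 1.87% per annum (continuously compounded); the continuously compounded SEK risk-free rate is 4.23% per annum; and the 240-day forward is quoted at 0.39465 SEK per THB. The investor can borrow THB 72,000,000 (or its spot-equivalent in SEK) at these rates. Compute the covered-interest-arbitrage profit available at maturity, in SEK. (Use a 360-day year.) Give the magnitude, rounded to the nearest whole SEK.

T = 240/360 years.
Invest the THB and cover forward: 72,000,000 × 1.0125446995 × 0.39465 = SEK 28,771,255.13.
Convert at spot and invest in SEK: 72,000,000 × 0.37537 × 1.0286013841 = SEK 27,799,639.31.
The quoted forward overvalues THB, so borrow SEK, buy THB at spot, deposit the THB at 1.87%, and sell the proceeds forward at 0.39465.
Profit = 28,771,255.13 − 27,799,639.31 = SEK 971,616.

SEK 971,616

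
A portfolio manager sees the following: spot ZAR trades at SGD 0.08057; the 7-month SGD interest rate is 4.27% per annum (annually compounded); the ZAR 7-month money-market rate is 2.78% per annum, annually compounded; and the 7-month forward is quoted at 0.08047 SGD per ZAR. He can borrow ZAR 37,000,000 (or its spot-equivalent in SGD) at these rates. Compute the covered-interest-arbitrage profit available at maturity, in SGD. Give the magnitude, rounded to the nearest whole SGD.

T = 7/12 years.
Keep in ZAR, deliver into the forward: 37,000,000·1.016123958·0.08047 = SGD 3,025,397.31.
Swap to SGD now, deposit: 37,000,000·0.08057·1.024691109 = SGD 3,054,696.42.
The quoted forward undervalues ZAR, so borrow ZAR, convert to SGD at spot, deposit the SGD at 4.27%, and buy ZAR forward at 0.08047 to cover the loan.
Profit = 3,054,696.42 − 3,025,397.31 = SGD 29,299.

SGD 29,299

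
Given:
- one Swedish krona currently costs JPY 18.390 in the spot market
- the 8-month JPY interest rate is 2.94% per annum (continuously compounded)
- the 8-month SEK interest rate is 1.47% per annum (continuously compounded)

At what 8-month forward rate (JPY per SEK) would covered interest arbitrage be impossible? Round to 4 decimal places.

T = 8/12 years.
JPY accumulates by e^(0.0294×8/12) = 1.01979334.
SEK growth factor: e^(0.0147×8/12) = 1.00984818.
So F = 18.39 × 1.01979334 / 1.00984818 = 18.571108 (JPY/SEK).

18.5711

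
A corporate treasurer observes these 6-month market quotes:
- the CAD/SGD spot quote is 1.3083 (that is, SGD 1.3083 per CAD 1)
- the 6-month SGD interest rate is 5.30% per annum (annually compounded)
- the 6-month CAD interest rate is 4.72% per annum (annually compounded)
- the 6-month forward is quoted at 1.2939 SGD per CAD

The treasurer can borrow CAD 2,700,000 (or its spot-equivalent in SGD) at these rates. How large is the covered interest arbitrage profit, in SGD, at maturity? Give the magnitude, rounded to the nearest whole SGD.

T = 6/12 years.
Keep in CAD, deliver into the forward: 2,700,000·1.023327904·1.2939 = SGD 3,575,026.73.
Swap to SGD now, deposit: 2,700,000·1.3083·1.026157883 = SGD 3,624,810.37.
The quoted forward undervalues CAD, so borrow CAD, convert to SGD at spot, deposit the SGD at 5.30%, and buy CAD forward at 1.2939 to cover the loan.
Profit = 3,624,810.37 − 3,575,026.73 = SGD 49,784.

SGD 49,784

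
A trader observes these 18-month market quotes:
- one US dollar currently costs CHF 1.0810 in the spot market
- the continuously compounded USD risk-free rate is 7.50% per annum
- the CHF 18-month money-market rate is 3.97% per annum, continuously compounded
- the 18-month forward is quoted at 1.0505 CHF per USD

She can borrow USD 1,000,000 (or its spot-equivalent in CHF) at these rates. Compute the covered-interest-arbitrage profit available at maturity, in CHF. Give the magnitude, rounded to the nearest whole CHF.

CHF 28,257

T = 18/12 years.
Keep in USD, deliver into the forward: 1,000,000·1.119072257·1.0505 = CHF 1,175,585.41.
Swap to CHF now, deposit: 1,000,000·1.0810·1.061358828 = CHF 1,147,328.89.
The quoted forward overvalues USD, so borrow CHF, buy USD at spot, deposit the USD at 7.50%, and sell the proceeds forward at 1.0505.
Profit = 1,175,585.41 − 1,147,328.89 = CHF 28,257.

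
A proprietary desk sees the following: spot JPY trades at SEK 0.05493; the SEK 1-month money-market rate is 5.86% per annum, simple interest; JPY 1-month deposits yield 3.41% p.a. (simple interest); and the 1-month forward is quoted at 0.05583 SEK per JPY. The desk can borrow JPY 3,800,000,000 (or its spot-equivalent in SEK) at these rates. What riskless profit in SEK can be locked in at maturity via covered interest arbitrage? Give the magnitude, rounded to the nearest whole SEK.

SEK 3,003,553

T = 1/12 years.
Route A — deposit JPY, sell forward: 3,800,000,000 × 1.00284166667 × 0.05583 = SEK 212,756,870.95.
Route B — convert at spot, deposit SEK: 3,800,000,000 × 0.05493 × 1.00488333333 = SEK 209,753,317.70.
The quoted forward overvalues JPY, so borrow SEK, buy JPY at spot, deposit the JPY at 3.41%, and sell the proceeds forward at 0.05583.
The gap between the two covered legs is SEK 3,003,553.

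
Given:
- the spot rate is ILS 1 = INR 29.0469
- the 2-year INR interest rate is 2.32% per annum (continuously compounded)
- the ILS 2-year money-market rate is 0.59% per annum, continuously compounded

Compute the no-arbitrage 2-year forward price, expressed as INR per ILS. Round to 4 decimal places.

T = 2 years.
INR accumulates by e^(0.0232×2) = 1.04749332.
Growth of 1 ILS over T: e^(0.0059×2) = 1.01186989.
So F = 29.0469 × 1.04749332 / 1.01186989 = 30.069512 (INR/ILS).

30.0695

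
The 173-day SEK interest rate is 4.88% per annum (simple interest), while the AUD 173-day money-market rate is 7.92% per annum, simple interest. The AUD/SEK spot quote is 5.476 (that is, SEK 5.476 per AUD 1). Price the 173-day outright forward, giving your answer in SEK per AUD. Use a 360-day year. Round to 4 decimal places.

5.3989

T = 173/360 years.
SEK accumulates by 1 + 0.0488×173/360 = 1.0234511.
AUD accumulates by 1 + 0.0792×173/360 = 1.038060.
CIP: F = S · (grow SEK)/(grow AUD) = 5.476 × 1.0234511/1.038060 = 5.398935 SEK per AUD.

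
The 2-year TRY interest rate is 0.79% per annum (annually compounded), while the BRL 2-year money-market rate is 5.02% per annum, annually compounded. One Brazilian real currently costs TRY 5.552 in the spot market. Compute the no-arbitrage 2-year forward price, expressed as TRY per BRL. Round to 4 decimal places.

T = 2 years.
Growth of 1 TRY over T: (1 + 0.0079)^2 = 1.0158624.
BRL accumulates by (1 + 0.0502)^2 = 1.102920.
So F = 5.552 × 1.0158624 / 1.102920 = 5.113760 (TRY/BRL).

5.1138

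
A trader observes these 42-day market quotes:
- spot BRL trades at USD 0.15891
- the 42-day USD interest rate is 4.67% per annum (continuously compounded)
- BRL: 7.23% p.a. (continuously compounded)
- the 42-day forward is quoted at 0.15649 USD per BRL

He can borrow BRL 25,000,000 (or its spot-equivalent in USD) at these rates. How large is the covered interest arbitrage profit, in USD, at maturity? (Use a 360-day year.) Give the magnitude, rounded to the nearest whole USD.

USD 49,065

T = 42/360 years.
Keep in BRL, deliver into the forward: 25,000,000·1.008470675·0.15649 = USD 3,945,389.40.
Swap to USD now, deposit: 25,000,000·0.15891·1.005463202 = USD 3,994,453.94.
The quoted forward undervalues BRL, so borrow BRL, convert to USD at spot, deposit the USD at 4.67%, and buy BRL forward at 0.15649 to cover the loan.
The gap between the two covered legs is USD 49,065.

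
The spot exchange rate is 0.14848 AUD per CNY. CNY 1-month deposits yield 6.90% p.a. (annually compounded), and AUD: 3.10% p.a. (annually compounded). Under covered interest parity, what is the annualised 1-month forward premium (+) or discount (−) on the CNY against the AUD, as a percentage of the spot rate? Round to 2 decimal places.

-3.61%

T = 1/12 years.
No-arbitrage forward: 0.14848 × 1.0025473 / 1.0055758 = 0.14803282 AUD/CNY.
(F − S)/S ÷ T = (0.14803282 − 0.14848)/0.14848/(1/12) = -0.036141 → -3.61%.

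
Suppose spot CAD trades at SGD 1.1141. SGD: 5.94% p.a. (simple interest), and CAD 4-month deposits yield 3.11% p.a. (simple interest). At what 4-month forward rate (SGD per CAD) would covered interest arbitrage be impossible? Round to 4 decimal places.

T = 4/12 years.
Growth of 1 SGD over T: 1 + 0.0594×4/12 = 1.019800.
CAD growth factor: 1 + 0.0311×4/12 = 1.0103667.
Forward (SGD per CAD) = 1.1141 × 1.019800 / 1.0103667 = 1.124502.

1.1245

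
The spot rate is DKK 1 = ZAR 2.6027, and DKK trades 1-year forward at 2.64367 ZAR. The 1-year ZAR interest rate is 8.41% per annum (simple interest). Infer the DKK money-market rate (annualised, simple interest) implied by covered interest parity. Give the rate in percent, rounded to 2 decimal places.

T = 1 year.
F/S = 2.64367/2.6027 = 1.0157413 = (growth of ZAR) / (growth of DKK).
ZAR growth factor: 1 + 0.0841×1 = 1.084100.
That pins the DKK growth at 1.0672993.
r = (1.0672993 − 1)/1 = 0.067299 → 6.73%.

6.73%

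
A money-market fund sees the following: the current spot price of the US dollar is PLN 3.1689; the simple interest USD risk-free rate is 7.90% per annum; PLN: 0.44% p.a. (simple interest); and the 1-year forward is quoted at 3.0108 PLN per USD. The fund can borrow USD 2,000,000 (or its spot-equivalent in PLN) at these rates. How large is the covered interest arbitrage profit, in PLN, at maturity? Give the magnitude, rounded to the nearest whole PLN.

PLN 131,620

T = 1 year.
Invest the USD and cover forward: 2,000,000 × 1.079000 × 3.0108 = PLN 6,497,306.40.
Convert at spot and invest in PLN: 2,000,000 × 3.1689 × 1.004400 = PLN 6,365,686.32.
The quoted forward overvalues USD, so borrow PLN, buy USD at spot, deposit the USD at 7.90%, and sell the proceeds forward at 3.0108.
The gap between the two covered legs is PLN 131,620.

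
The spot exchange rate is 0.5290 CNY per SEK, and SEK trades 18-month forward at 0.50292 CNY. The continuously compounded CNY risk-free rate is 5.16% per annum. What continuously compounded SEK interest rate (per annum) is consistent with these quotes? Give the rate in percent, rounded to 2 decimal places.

T = 18/12 years.
By CIP, F/S equals the CNY-to-SEK growth ratio: 0.50292/0.529 = 0.9506994.
The CNY side grows by e^(0.0516×18/12) = 1.0804742.
That pins the SEK growth at 1.1365046.
r = ln(1.1365046)/(18/12) = 0.085305 → 8.53%.

8.53%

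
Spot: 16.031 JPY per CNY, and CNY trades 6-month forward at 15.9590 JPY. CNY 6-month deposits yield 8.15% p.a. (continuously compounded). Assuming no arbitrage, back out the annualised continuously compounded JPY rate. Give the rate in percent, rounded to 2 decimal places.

7.25%

T = 6/12 years.
CIP gives F = S · g_JPY/g_CNY, so g_JPY/g_CNY = 15.959/16.031 = 0.9955087.
The CNY side grows by e^(0.0815×6/12) = 1.0415917.
That pins the JPY growth at 1.0369136.
r = ln(1.0369136)/(6/12) = 0.072497 → 7.25%.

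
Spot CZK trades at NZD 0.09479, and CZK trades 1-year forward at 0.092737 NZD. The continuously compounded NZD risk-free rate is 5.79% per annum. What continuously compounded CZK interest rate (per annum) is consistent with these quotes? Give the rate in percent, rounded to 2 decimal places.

T = 1 year.
By CIP, F/S equals the NZD-to-CZK growth ratio: 0.092737/0.09479 = 0.9783416.
NZD growth factor: e^(0.0579×1) = 1.059609.
So the CZK growth factor = 1.0830665.
r = ln(1.0830665)/1 = 0.079796 → 7.98%.

7.98%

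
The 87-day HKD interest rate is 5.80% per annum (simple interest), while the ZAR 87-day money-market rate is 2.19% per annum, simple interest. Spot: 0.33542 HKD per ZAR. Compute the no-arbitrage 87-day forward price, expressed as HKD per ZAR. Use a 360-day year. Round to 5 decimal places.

0.33833

T = 87/360 years.
HKD growth factor: 1 + 0.0580×87/360 = 1.0140167.
ZAR accumulates by 1 + 0.0219×87/360 = 1.0052925.
CIP: F = S · (grow HKD)/(grow ZAR) = 0.33542 × 1.0140167/1.0052925 = 0.3383309 HKD per ZAR.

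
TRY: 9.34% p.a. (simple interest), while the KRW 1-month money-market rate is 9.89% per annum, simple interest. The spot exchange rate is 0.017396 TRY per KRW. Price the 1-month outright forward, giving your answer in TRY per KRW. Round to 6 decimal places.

T = 1/12 years.
TRY accumulates by 1 + 0.0934×1/12 = 1.0077833.
KRW growth factor: 1 + 0.0989×1/12 = 1.0082417.
So F = 0.017396 × 1.0077833 / 1.0082417 = 0.01738809 (TRY/KRW).

0.017388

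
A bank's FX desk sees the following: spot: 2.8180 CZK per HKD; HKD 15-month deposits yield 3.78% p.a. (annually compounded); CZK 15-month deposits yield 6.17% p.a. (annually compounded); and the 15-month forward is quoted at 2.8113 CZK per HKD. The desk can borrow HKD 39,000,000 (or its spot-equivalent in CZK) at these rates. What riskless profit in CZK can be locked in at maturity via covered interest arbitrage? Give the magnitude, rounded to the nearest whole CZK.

CZK 3,597,109

T = 15/12 years.
Keep in HKD, deliver into the forward: 39,000,000·1.04747118066·2.8113 = CZK 114,845,473.48.
Swap to CZK now, deposit: 39,000,000·2.8180·1.07771089094 = CZK 118,442,582.34.
The quoted forward undervalues HKD, so borrow HKD, convert to CZK at spot, deposit the CZK at 6.17%, and buy HKD forward at 2.8113 to cover the loan.
The gap between the two covered legs is CZK 3,597,109.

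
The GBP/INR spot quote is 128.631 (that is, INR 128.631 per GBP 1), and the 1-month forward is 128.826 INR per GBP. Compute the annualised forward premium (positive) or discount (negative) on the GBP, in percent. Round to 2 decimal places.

+1.82%

T = 1/12 years.
(F − S)/S = (128.826 − 128.631)/128.631 = 0.0015160.
Annualise by dividing by T: 0.0015160 / (1/12) = 0.018192 → 1.82%.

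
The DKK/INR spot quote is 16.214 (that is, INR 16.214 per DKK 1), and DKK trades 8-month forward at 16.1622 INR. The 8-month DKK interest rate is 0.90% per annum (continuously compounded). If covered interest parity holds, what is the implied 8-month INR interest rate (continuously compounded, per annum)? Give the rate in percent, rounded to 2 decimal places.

T = 8/12 years.
F/S = 16.1622/16.214 = 0.9968052 = (growth of INR) / (growth of DKK).
DKK growth factor: e^(0.0090×8/12) = 1.006018.
Hence g_INR = 1.002804.
r = ln(1.002804)/(8/12) = 0.004200 → 0.42%.

0.42%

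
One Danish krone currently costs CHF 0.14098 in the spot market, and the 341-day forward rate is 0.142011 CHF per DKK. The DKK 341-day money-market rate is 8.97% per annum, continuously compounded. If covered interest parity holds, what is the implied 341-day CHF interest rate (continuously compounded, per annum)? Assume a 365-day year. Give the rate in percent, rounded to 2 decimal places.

T = 341/365 years.
CIP gives F = S · g_CHF/g_DKK, so g_CHF/g_DKK = 0.142011/0.14098 = 1.0073131.
The DKK side grows by e^(0.0897×341/365) = 1.0874135.
So the CHF growth factor = 1.0953659.
r = ln(1.0953659)/(341/365) = 0.097499 → 9.75%.

9.75%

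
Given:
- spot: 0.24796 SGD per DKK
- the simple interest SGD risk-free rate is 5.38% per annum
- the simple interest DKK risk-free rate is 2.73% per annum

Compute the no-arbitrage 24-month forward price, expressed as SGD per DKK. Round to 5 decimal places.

0.26042

T = 2 years.
SGD accumulates by 1 + 0.0538×2 = 1.107600.
DKK accumulates by 1 + 0.0273×2 = 1.054600.
Forward (SGD per DKK) = 0.24796 × 1.107600 / 1.054600 = 0.2604215.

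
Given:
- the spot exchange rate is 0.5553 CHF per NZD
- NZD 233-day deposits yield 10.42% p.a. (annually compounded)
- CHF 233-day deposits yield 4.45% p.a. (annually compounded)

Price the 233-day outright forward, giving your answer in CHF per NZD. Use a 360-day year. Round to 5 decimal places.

0.53568

T = 233/360 years.
CHF growth factor: (1 + 0.0445)^(233/360) = 1.0285797.
NZD accumulates by (1 + 0.1042)^(233/360) = 1.0662559.
So F = 0.5553 × 1.0285797 / 1.0662559 = 0.5356784 (CHF/NZD).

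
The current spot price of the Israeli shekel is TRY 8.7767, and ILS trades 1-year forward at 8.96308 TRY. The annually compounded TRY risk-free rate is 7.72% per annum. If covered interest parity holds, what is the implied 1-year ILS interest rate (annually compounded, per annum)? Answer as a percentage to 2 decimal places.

T = 1 year.
F/S = 8.96308/8.7767 = 1.0212358 = (growth of TRY) / (growth of ILS).
The TRY side grows by (1 + 0.0772)^1 = 1.077200.
That pins the ILS growth at 1.0548005.
r = 1.0548005^(1/1) − 1 = 0.054801 → 5.48%.

5.48%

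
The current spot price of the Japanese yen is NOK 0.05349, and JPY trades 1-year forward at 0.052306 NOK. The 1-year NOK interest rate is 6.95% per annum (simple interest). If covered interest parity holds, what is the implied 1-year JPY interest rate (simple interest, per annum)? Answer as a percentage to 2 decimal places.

9.37%

T = 1 year.
F/S = 0.052306/0.05349 = 0.9778650 = (growth of NOK) / (growth of JPY).
NOK growth factor: 1 + 0.0695×1 = 1.069500.
So the JPY growth factor = 1.0937093.
r = (1.0937093 − 1)/1 = 0.093709 → 9.37%.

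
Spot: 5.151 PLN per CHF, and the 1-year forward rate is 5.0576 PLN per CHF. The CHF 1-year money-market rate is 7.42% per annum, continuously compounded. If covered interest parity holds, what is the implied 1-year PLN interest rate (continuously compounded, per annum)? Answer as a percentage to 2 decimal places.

T = 1 year.
F/S = 5.0576/5.151 = 0.9818676 = (growth of PLN) / (growth of CHF).
The CHF side grows by e^(0.0742×1) = 1.0770222.
That pins the PLN growth at 1.0574932.
r = ln(1.0574932)/1 = 0.055901 → 5.59%.

5.59%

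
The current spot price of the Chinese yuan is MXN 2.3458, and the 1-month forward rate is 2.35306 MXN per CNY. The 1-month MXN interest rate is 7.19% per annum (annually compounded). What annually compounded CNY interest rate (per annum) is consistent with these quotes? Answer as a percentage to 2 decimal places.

3.29%

T = 1/12 years.
F/S = 2.35306/2.3458 = 1.0030949 = (growth of MXN) / (growth of CNY).
MXN growth factor: (1 + 0.0719)^(1/12) = 1.0058028.
That pins the CNY growth at 1.0026995.
r = 1.0026995^(12/1) − 1 = 0.032879 → 3.29%.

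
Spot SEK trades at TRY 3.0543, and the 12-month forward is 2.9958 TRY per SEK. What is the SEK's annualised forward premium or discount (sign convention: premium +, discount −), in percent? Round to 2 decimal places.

-1.92%

T = 1 year.
(F − S)/S = (2.9958 − 3.0543)/3.0543 = -0.0191533.
×(1/T) gives -1.92% p.a.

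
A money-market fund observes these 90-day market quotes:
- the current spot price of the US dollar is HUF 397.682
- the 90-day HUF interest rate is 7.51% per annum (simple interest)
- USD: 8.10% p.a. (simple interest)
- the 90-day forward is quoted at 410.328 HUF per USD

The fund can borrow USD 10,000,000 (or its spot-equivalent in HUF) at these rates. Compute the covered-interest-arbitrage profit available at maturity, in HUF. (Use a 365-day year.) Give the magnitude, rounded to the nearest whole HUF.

T = 90/365 years.
Route A — deposit USD, sell forward: 10,000,000 × 1.01997260274 × 410.328 = HUF 4,185,233,181.37.
Route B — convert at spot, deposit HUF: 10,000,000 × 397.682 × 1.018517808219 = HUF 4,050,461,990.08.
The quoted forward overvalues USD, so borrow HUF, buy USD at spot, deposit the USD at 8.10%, and sell the proceeds forward at 410.328.
Arbitrage profit = |4,185,233,181.37 − 4,050,461,990.08| = HUF 134,771,191.

HUF 134,771,191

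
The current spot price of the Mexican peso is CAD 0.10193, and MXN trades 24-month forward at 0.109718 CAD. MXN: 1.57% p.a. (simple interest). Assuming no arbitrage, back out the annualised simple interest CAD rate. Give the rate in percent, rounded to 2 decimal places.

T = 2 years.
By CIP, F/S equals the CAD-to-MXN growth ratio: 0.109718/0.10193 = 1.0764054.
MXN growth factor: 1 + 0.0157×2 = 1.031400.
So the CAD growth factor = 1.1102045.
r = (1.1102045 − 1)/2 = 0.055102 → 5.51%.

5.51%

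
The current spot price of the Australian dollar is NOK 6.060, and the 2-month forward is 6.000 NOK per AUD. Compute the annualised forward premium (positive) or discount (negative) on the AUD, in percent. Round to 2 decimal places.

-5.94%

T = 2/12 years.
Period premium: (6.000 − 6.06)/6.06 = -0.0099010.
Per annum: -0.0099010 / (2/12) = -0.059406 = -5.94%.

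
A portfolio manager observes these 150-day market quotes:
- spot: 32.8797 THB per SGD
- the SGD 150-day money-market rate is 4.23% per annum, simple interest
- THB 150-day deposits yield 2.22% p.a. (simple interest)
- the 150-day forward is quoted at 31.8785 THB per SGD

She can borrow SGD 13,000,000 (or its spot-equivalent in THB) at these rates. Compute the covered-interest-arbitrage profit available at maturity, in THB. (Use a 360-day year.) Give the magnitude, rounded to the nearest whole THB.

THB 9,665,223

T = 150/360 years.
Invest the SGD and cover forward: 13,000,000 × 1.017625 × 31.8785 = THB 421,724,661.31.
Convert at spot and invest in THB: 13,000,000 × 32.8797 × 1.009250 = THB 431,389,883.93.
The quoted forward undervalues SGD, so borrow SGD, convert to THB at spot, deposit the THB at 2.22%, and buy SGD forward at 31.8785 to cover the loan.
Profit = 431,389,883.93 − 421,724,661.31 = THB 9,665,223.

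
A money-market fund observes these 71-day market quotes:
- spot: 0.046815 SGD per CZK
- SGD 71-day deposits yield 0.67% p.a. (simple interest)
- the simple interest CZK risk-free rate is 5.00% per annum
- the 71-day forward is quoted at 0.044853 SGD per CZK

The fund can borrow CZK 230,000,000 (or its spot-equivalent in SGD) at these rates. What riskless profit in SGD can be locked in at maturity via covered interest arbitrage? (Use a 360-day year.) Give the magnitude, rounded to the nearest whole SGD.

SGD 363,759

T = 71/360 years.
Route A — deposit CZK, sell forward: 230,000,000 × 1.0098611111 × 0.044853 = SGD 10,417,919.10.
Route B — convert at spot, deposit SGD: 230,000,000 × 0.046815 × 1.0013213889 = SGD 10,781,677.99.
The quoted forward undervalues CZK, so borrow CZK, convert to SGD at spot, deposit the SGD at 0.67%, and buy CZK forward at 0.044853 to cover the loan.
The gap between the two covered legs is SGD 363,759.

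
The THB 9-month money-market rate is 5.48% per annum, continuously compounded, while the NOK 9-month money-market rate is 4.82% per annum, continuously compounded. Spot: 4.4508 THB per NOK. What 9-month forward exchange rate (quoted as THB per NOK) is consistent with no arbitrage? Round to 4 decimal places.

4.4729

T = 9/12 years.
THB growth factor: e^(0.0548×9/12) = 1.0419563.
Growth of 1 NOK over T: e^(0.0482×9/12) = 1.0368114.
So F = 4.4508 × 1.0419563 / 1.0368114 = 4.472886 (THB/NOK).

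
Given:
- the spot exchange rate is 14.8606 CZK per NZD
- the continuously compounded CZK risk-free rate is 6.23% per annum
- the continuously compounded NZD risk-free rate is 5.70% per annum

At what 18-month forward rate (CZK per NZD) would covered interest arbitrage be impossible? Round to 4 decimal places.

14.9792

T = 18/12 years.
CZK growth factor: e^(0.0623×18/12) = 1.0979557.
Growth of 1 NZD over T: e^(0.0570×18/12) = 1.08926156.
So F = 14.8606 × 1.0979557 / 1.08926156 = 14.979213 (CZK/NZD).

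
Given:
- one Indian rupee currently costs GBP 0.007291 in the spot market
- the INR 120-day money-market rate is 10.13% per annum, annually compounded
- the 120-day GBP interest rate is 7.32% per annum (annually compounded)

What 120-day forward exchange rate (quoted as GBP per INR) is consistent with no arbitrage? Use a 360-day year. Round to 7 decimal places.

0.0072285

T = 120/360 years.
GBP growth factor: (1 + 0.0732)^(120/360) = 1.0238277.
Growth of 1 INR over T: (1 + 0.1013)^(120/360) = 1.0326866.
So F = 0.007291 × 1.0238277 / 1.0326866 = 0.007228454 (GBP/INR).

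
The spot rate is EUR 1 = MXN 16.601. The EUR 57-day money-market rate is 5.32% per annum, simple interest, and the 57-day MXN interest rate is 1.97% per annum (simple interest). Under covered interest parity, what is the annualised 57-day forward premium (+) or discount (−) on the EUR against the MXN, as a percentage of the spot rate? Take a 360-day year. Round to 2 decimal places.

T = 57/360 years.
CIP forward (MXN per EUR) = 16.601 × 1.0031192/1.0084233 = 16.513682.
(F − S)/S ÷ T = (16.513682 − 16.601)/16.601/(57/360) = -0.033220 → -3.32%.

-3.32%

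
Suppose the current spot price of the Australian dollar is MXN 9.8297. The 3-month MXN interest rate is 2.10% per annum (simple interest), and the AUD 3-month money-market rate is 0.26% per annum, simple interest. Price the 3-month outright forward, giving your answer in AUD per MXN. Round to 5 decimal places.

0.10127

T = 3/12 years.
MXN growth factor: 1 + 0.0210×3/12 = 1.005250.
Growth of 1 AUD over T: 1 + 0.0026×3/12 = 1.000650.
Forward (MXN per AUD) = 9.8297 × 1.005250 / 1.000650 = 9.874887.
Quoted the other way: 1/9.874887 = 0.10127 AUD per MXN.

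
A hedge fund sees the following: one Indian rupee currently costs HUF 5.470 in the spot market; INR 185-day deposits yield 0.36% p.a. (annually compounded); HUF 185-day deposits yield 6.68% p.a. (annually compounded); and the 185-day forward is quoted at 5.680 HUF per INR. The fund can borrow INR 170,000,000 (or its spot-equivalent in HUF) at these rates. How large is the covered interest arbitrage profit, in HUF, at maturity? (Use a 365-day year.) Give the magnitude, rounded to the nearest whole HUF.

HUF 6,478,234

T = 185/365 years.
Keep in INR, deliver into the forward: 170,000,000·1.00182304073·5.680 = HUF 967,360,328.13.
Swap to HUF now, deposit: 170,000,000·5.470·1.03331766256 = HUF 960,882,094.41.
The quoted forward overvalues INR, so borrow HUF, buy INR at spot, deposit the INR at 0.36%, and sell the proceeds forward at 5.680.
The gap between the two covered legs is HUF 6,478,234.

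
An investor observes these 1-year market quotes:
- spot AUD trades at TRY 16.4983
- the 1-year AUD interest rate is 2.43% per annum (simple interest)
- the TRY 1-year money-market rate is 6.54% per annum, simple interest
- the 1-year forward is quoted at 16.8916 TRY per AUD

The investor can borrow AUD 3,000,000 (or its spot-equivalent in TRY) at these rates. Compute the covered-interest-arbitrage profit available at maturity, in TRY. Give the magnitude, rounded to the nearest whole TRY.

TRY 825,669

T = 1 year.
Keep in AUD, deliver into the forward: 3,000,000·1.024300·16.8916 = TRY 51,906,197.64.
Swap to TRY now, deposit: 3,000,000·16.4983·1.065400 = TRY 52,731,866.46.
The quoted forward undervalues AUD, so borrow AUD, convert to TRY at spot, deposit the TRY at 6.54%, and buy AUD forward at 16.8916 to cover the loan.
The gap between the two covered legs is TRY 825,669.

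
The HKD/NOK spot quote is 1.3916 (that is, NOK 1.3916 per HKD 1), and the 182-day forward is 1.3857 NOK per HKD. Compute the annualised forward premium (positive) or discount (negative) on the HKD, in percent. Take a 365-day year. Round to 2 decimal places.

-0.85%

T = 182/365 years.
(F − S)/S = (1.3857 − 1.3916)/1.3916 = -0.0042397.
Per annum: -0.0042397 / (182/365) = -0.008503 = -0.85%.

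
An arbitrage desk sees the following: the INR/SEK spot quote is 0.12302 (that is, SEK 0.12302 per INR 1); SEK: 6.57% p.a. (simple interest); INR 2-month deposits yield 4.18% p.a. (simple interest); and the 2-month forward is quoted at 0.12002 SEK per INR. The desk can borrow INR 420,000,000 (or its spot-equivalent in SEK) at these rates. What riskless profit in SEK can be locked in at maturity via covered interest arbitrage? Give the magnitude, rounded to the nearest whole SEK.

T = 2/12 years.
Route A — deposit INR, sell forward: 420,000,000 × 1.0069666667 × 0.12002 = SEK 50,759,578.52.
Route B — convert at spot, deposit SEK: 420,000,000 × 0.12302 × 1.010950 = SEK 52,234,168.98.
The quoted forward undervalues INR, so borrow INR, convert to SEK at spot, deposit the SEK at 6.57%, and buy INR forward at 0.12002 to cover the loan.
Profit = 52,234,168.98 − 50,759,578.52 = SEK 1,474,590.

SEK 1,474,590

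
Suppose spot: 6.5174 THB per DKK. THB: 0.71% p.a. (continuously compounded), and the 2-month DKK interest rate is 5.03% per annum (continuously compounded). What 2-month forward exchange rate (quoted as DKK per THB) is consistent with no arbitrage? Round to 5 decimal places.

T = 2/12 years.
THB accumulates by e^(0.0071×2/12) = 1.001184.
DKK accumulates by e^(0.0503×2/12) = 1.0084186.
Forward (THB per DKK) = 6.5174 × 1.001184 / 1.0084186 = 6.470643.
Invert for DKK per THB: 1 / 6.470643 = 0.15454.

0.15454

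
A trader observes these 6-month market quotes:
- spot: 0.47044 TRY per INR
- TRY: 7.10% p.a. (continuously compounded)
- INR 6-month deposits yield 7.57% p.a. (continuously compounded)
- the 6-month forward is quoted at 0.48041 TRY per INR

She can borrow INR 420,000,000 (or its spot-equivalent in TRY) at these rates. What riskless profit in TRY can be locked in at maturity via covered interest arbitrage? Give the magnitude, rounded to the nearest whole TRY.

TRY 4,830,600

T = 6/12 years.
Keep in INR, deliver into the forward: 420,000,000·1.03857543488·0.48041 = TRY 209,555,650.36.
Swap to TRY now, deposit: 420,000,000·0.47044·1.03613764813 = TRY 204,725,049.98.
The quoted forward overvalues INR, so borrow TRY, buy INR at spot, deposit the INR at 7.57%, and sell the proceeds forward at 0.48041.
Arbitrage profit = |209,555,650.36 − 204,725,049.98| = TRY 4,830,600.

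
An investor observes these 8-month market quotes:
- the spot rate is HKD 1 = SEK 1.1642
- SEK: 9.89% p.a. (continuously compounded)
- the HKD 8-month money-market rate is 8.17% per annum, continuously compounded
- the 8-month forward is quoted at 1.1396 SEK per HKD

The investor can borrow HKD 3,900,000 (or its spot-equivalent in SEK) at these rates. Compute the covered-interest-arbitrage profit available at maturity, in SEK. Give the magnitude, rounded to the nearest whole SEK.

T = 8/12 years.
Invest the HKD and cover forward: 3,900,000 × 1.055977277 × 1.1396 = SEK 4,693,227.65.
Convert at spot and invest in SEK: 3,900,000 × 1.1642 × 1.068155504 = SEK 4,849,831.89.
The quoted forward undervalues HKD, so borrow HKD, convert to SEK at spot, deposit the SEK at 9.89%, and buy HKD forward at 1.1396 to cover the loan.
Profit = 4,849,831.89 − 4,693,227.65 = SEK 156,604.

SEK 156,604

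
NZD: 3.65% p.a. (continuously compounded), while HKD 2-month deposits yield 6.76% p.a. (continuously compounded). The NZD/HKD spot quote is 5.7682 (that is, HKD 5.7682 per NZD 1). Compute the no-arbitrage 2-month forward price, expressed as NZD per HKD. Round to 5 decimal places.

T = 2/12 years.
HKD accumulates by e^(0.0676×2/12) = 1.0113304.
NZD growth factor: e^(0.0365×2/12) = 1.0061019.
So F = 5.7682 × 1.0113304 / 1.0061019 = 5.798176 (HKD/NZD).
Quoted the other way: 1/5.798176 = 0.17247 NZD per HKD.

0.17247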